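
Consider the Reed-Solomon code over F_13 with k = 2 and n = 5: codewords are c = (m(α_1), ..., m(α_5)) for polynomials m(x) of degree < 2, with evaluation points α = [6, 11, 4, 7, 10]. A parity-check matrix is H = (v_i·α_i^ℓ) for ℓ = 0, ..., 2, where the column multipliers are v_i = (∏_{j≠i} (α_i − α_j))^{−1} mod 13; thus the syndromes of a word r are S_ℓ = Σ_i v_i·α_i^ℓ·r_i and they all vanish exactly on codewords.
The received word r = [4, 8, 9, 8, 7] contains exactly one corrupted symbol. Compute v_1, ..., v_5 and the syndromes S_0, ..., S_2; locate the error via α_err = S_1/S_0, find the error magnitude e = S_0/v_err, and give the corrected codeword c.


S = (1, 11, 4), error at position 2, error magnitude e = 10, c = [4, 11, 9, 8, 7].

Step 1: column multipliers v_i = (∏_{j≠i}(α_i − α_j))^{−1} mod 13.
  i = 1 (α = 6): (6−11)(6−4)(6−7)(6−10) = (−5)·2·(−1)·(−4) = −40 ≡ 12, so v_1 = 12^{−1} = 12 (mod 13).
  i = 2 (α = 11): (11−6)(11−4)(11−7)(11−10) = 5·7·4·1 = 140 ≡ 10, so v_2 = 10^{−1} = 4 (mod 13).
  i = 3 (α = 4): (4−6)(4−11)(4−7)(4−10) = (−2)·(−7)·(−3)·(−6) = 252 ≡ 5, so v_3 = 5^{−1} = 8 (mod 13).
  i = 4 (α = 7): (7−6)(7−11)(7−4)(7−10) = 1·(−4)·3·(−3) = 36 ≡ 10, so v_4 = 10^{−1} = 4 (mod 13).
  i = 5 (α = 10): (10−6)(10−11)(10−4)(10−7) = 4·(−1)·6·3 = −72 ≡ 6, so v_5 = 6^{−1} = 11 (mod 13).
  v = [12, 4, 8, 4, 11].
Step 2: syndromes of r = [4, 8, 9, 8, 7] (all sums mod 13).
  S_0 = Σ v_i r_i = 12·4 + 4·8 + 8·9 + 4·8 + 11·7 = 261 ≡ 1.
  S_1 = Σ v_i α_i r_i = 12·6·4 + 4·11·8 + 8·4·9 + 4·7·8 + 11·10·7 = 1922 ≡ 11.
  α_i^2 mod 13 = [10, 4, 3, 10, 9].
  S_2 = Σ v_i α_i^2 r_i = 12·10·4 + 4·4·8 + 8·3·9 + 4·10·8 + 11·9·7 = 1837 ≡ 4.
  S = (1, 11, 4) ≠ 0, so r is not a codeword (an error is present).
Step 3: locate the error. For a single error e at position i, S_ℓ = v_i·e·α_i^ℓ, so α_err = S_1/S_0.
  S_0^{−1} = 1^{−1} = 1 (mod 13), so α_err = 11·1 = 11 ≡ 11 = α_2. Error position i = 2.
  Consistency check: S_2/S_1 = 4·6 = 24 ≡ 11 = α_err ✓ (single-error assumption holds).
Step 4: error magnitude e = S_0/v_2 = S_0·∏_{j≠2}(α_2 − α_j) = 1·10 = 10 ≡ 10 (mod 13).
Step 5: correct position 2: c_2 = r_2 − e = 8 − 10 ≡ 11 (mod 13). Hence c = [4, 11, 9, 8, 7].
  Check: interpolating c through the α_i gives m(x) = 6 + 4·x (degree < 2) with m(α_i) = c_i for every i, so c is indeed a codeword.


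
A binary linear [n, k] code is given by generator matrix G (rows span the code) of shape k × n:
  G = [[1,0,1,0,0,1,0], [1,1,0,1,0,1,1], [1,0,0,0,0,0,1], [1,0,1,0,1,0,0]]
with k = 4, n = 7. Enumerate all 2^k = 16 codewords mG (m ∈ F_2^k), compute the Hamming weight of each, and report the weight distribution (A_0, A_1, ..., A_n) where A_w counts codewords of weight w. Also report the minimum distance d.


Weight distribution: A_0 = 1, A_2 = 2, A_3 = 6, A_4 = 3, A_5 = 2, A_6 = 2. Minimum distance d = 2.

Enumerate all 2^4 = 16 messages m ∈ F_2^4.
For each, compute codeword c = mG in F_2^7, then tally its weight.
  m = 0000 → c = 0000000, weight = 0.
  m = 1000 → c = 1010010, weight = 3.
  m = 0100 → c = 1101011, weight = 5.
  m = 1100 → c = 0111001, weight = 4.
  m = 0010 → c = 1000001, weight = 2.
  m = 1010 → c = 0010011, weight = 3.
  m = 0110 → c = 0101010, weight = 3.
  m = 1110 → c = 1111000, weight = 4.
  m = 0001 → c = 1010100, weight = 3.
  m = 1001 → c = 0000110, weight = 2.
  m = 0101 → c = 0111111, weight = 6.
  m = 1101 → c = 1101101, weight = 5.
  m = 0011 → c = 0010101, weight = 3.
  m = 1011 → c = 1000111, weight = 4.
  m = 0111 → c = 1111110, weight = 6.
  m = 1111 → c = 0101100, weight = 3.
Tally weights:
  weight 0: 1 codewords.
  weight 2: 2 codewords.
  weight 3: 6 codewords.
  weight 4: 3 codewords.
  weight 5: 2 codewords.
  weight 6: 2 codewords.
Minimum distance d = smallest w > 0 with A_w > 0 = 2.
Sanity: Σ A_w = 16 = 2^4 = 16 ✓.


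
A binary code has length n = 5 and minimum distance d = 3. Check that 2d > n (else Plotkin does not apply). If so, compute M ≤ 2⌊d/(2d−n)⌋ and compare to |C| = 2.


Plotkin bound M ≤ 6; given |C| = 2 ≤ bound (satisfied).

Check applicability: 2d = 6, n = 5.
2d − n = 1 > 0, so Plotkin applies.
Compute d/(2d−n) = 3/1 ≈ 3.0000.
⌊d/(2d−n)⌋ = 3.
Plotkin bound: M ≤ 2·3 = 6.
Given |C| = 2, check: satisfied.
This |C| is below the Plotkin bound.


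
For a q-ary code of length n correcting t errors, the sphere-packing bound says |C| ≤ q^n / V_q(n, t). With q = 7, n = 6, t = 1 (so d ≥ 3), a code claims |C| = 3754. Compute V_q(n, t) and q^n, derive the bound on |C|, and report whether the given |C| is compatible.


V_q(n, t) = 37, q^n = 117649, Hamming bound = 3179, |C| = 3754 > bound (violated).

Step 1: Compute V_q(n, t) = Σ_{j=0}^1 C(n, j) (q−1)^j.
  j = 0: C(6,0)·(6)^0 = 1·1 = 1.
  j = 1: C(6,1)·(6)^1 = 6·6 = 36.
  V_q(n, t) = 1 + 36 = 37.
Step 2: q^n = 7^6 = 117649.
Step 3: Hamming bound ⌊q^n / V_q(n,t)⌋ = ⌊117649/37⌋ = 3179.
Step 4: Compare |C| = 3754 to 3179: violated.
The claimed |C| lies above the Hamming bound, so no 7-ary code of length 6 with d ≥ 3 can have 3754 codewords.


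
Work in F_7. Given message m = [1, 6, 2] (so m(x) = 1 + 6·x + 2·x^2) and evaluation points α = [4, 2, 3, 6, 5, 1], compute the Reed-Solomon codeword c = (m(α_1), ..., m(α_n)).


c = [1, 0, 2, 4, 4, 2]

Message polynomial: m(x) = 1 + 6·x + 2·x^2 (mod 7).
For each evaluation point α_i, compute m(α_i) mod 7:
  α_1 = 4: Horner steps 2 → 0 → 1, so m(4) = 1.
  α_2 = 2: Horner steps 2 → 3 → 0, so m(2) = 0.
  α_3 = 3: Horner steps 2 → 5 → 2, so m(3) = 2.
  α_4 = 6: Horner steps 2 → 4 → 4, so m(6) = 4.
  α_5 = 5: Horner steps 2 → 2 → 4, so m(5) = 4.
  α_6 = 1: Horner steps 2 → 1 → 2, so m(1) = 2.
Codeword c = [1, 0, 2, 4, 4, 2] ∈ F_7^6.


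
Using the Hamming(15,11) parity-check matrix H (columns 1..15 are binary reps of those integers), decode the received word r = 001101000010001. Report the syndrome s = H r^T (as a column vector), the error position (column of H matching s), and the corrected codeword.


s = (0, 1, 0, 1)^T, error position = 5, corrected codeword c = 001111000010001

Compute s = H r^T mod 2 one row at a time:
  s_1 = 0 + 0 + 0 + 1 + 0 + 0 + 0 + 1 = 2 ≡ 0 (mod 2).
  s_2 = 1 + 0 + 1 + 0 + 0 + 0 + 0 + 1 = 3 ≡ 1 (mod 2).
  s_3 = 0 + 1 + 1 + 0 + 0 + 1 + 0 + 1 = 4 ≡ 0 (mod 2).
  s_4 = 0 + 1 + 0 + 0 + 0 + 1 + 0 + 1 = 3 ≡ 1 (mod 2).
s = (0, 1, 0, 1)^T — this equals column 5 of H (binary 0101), so error is at position 5.
Correct: flip bit 5 of r = 001101000010001 to get c = 001111000010001.


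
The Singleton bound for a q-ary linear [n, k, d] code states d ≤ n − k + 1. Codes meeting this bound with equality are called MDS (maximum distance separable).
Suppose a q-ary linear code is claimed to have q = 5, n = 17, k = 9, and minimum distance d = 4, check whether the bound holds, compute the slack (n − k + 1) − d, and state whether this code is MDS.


Singleton RHS = n − k + 1 = 9, slack = 5, bound satisfied, not MDS.

Singleton bound: d ≤ n − k + 1.
Here n = 17, k = 9, so n − k + 1 = 9.
Given d = 4, check d ≤ 9: YES.
Slack = (n − k + 1) − d = 5.
The code is NOT MDS (slack = 5 > 0).
Description: the claimed parameters are [17, 9, 4]_5; such a code would be non-MDS.


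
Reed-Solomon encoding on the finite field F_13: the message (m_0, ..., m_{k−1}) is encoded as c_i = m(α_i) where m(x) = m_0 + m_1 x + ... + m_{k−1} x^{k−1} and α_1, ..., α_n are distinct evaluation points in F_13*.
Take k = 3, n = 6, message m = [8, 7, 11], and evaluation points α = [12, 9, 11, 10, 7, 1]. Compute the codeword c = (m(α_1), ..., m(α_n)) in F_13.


c = [12, 0, 12, 8, 11, 0]

Message polynomial: m(x) = 8 + 7·x + 11·x^2 (mod 13).
For each evaluation point α_i, compute m(α_i) mod 13:
  α_1 = 12: Horner steps 11 → 9 → 12, so m(12) = 12.
  α_2 = 9: Horner steps 11 → 2 → 0, so m(9) = 0.
  α_3 = 11: Horner steps 11 → 11 → 12, so m(11) = 12.
  α_4 = 10: Horner steps 11 → 0 → 8, so m(10) = 8.
  α_5 = 7: Horner steps 11 → 6 → 11, so m(7) = 11.
  α_6 = 1: Horner steps 11 → 5 → 0, so m(1) = 0.
Codeword c = [12, 0, 12, 8, 11, 0] ∈ F_13^6.


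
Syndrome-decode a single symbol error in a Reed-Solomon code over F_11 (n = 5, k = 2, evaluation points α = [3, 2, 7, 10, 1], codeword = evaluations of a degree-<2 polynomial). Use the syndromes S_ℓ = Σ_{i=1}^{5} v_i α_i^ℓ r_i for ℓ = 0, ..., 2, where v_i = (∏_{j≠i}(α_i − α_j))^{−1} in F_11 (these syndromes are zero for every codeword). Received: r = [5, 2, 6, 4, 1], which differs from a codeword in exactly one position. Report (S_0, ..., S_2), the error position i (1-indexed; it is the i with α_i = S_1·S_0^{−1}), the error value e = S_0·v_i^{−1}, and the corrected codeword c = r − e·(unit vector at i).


S = (10, 10, 10), error at position 5, error magnitude e = 2, c = [5, 2, 6, 4, 10].

Step 1: column multipliers v_i = (∏_{j≠i}(α_i − α_j))^{−1} mod 11.
  i = 1 (α = 3): (3−2)(3−7)(3−10)(3−1) = 1·(−4)·(−7)·2 = 56 ≡ 1, so v_1 = 1^{−1} = 1 (mod 11).
  i = 2 (α = 2): (2−3)(2−7)(2−10)(2−1) = (−1)·(−5)·(−8)·1 = −40 ≡ 4, so v_2 = 4^{−1} = 3 (mod 11).
  i = 3 (α = 7): (7−3)(7−2)(7−10)(7−1) = 4·5·(−3)·6 = −360 ≡ 3, so v_3 = 3^{−1} = 4 (mod 11).
  i = 4 (α = 10): (10−3)(10−2)(10−7)(10−1) = 7·8·3·9 = 1512 ≡ 5, so v_4 = 5^{−1} = 9 (mod 11).
  i = 5 (α = 1): (1−3)(1−2)(1−7)(1−10) = (−2)·(−1)·(−6)·(−9) = 108 ≡ 9, so v_5 = 9^{−1} = 5 (mod 11).
  v = [1, 3, 4, 9, 5].
Step 2: syndromes of r = [5, 2, 6, 4, 1] (all sums mod 11).
  S_0 = Σ v_i r_i = 1·5 + 3·2 + 4·6 + 9·4 + 5·1 = 76 ≡ 10.
  S_1 = Σ v_i α_i r_i = 1·3·5 + 3·2·2 + 4·7·6 + 9·10·4 + 5·1·1 = 560 ≡ 10.
  α_i^2 mod 11 = [9, 4, 5, 1, 1].
  S_2 = Σ v_i α_i^2 r_i = 1·9·5 + 3·4·2 + 4·5·6 + 9·1·4 + 5·1·1 = 230 ≡ 10.
  S = (10, 10, 10) ≠ 0, so r is not a codeword (an error is present).
Step 3: locate the error. For a single error e at position i, S_ℓ = v_i·e·α_i^ℓ, so α_err = S_1/S_0.
  S_0^{−1} = 10^{−1} = 10 (mod 11), so α_err = 10·10 = 100 ≡ 1 = α_5. Error position i = 5.
  Consistency check: S_2/S_1 = 10·10 = 100 ≡ 1 = α_err ✓ (single-error assumption holds).
Step 4: error magnitude e = S_0/v_5 = S_0·∏_{j≠5}(α_5 − α_j) = 10·9 = 90 ≡ 2 (mod 11).
Step 5: correct position 5: c_5 = r_5 − e = 1 − 2 ≡ 10 (mod 11). Hence c = [5, 2, 6, 4, 10].
  Check: interpolating c through the α_i gives m(x) = 7 + 3·x (degree < 2) with m(α_i) = c_i for every i, so c is indeed a codeword.


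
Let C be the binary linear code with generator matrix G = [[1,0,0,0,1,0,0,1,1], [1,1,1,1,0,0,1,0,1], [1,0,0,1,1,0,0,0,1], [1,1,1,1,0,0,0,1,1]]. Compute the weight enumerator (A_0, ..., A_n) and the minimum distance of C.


Weight distribution: A_0 = 1, A_2 = 3, A_4 = 7, A_6 = 5. Minimum distance d = 2.

Enumerate all 2^4 = 16 messages m ∈ F_2^4.
For each, compute codeword c = mG in F_2^9, then tally its weight.
  m = 0000 → c = 000000000, weight = 0.
  m = 1000 → c = 100010011, weight = 4.
  m = 0100 → c = 111100101, weight = 6.
  m = 1100 → c = 011110110, weight = 6.
  m = 0010 → c = 100110001, weight = 4.
  m = 1010 → c = 000100010, weight = 2.
  m = 0110 → c = 011010100, weight = 4.
  m = 1110 → c = 111000111, weight = 6.
  m = 0001 → c = 111100011, weight = 6.
  m = 1001 → c = 011110000, weight = 4.
  m = 0101 → c = 000000110, weight = 2.
  m = 1101 → c = 100010101, weight = 4.
  m = 0011 → c = 011010010, weight = 4.
  m = 1011 → c = 111000001, weight = 4.
  m = 0111 → c = 100110111, weight = 6.
  m = 1111 → c = 000100100, weight = 2.
Tally weights:
  weight 0: 1 codewords.
  weight 2: 3 codewords.
  weight 4: 7 codewords.
  weight 6: 5 codewords.
Minimum distance d = smallest w > 0 with A_w > 0 = 2.
Sanity: Σ A_w = 16 = 2^4 = 16 ✓.


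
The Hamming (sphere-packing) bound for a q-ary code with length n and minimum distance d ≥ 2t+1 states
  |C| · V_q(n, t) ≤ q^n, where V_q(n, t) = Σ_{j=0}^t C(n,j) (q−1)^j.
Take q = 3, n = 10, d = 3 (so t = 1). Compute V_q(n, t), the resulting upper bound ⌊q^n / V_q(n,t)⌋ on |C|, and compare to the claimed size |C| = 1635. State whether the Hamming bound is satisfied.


V_q(n, t) = 21, q^n = 59049, Hamming bound = 2811, |C| = 1635 ≤ bound (satisfied).

Step 1: Compute V_q(n, t) = Σ_{j=0}^1 C(n, j) (q−1)^j.
  j = 0: C(10,0)·(2)^0 = 1·1 = 1.
  j = 1: C(10,1)·(2)^1 = 10·2 = 20.
  V_q(n, t) = 1 + 20 = 21.
Step 2: q^n = 3^10 = 59049.
Step 3: Hamming bound ⌊q^n / V_q(n,t)⌋ = ⌊59049/21⌋ = 2811.
Step 4: Compare |C| = 1635 to 2811: satisfied.
The claimed |C| lies below the Hamming bound.


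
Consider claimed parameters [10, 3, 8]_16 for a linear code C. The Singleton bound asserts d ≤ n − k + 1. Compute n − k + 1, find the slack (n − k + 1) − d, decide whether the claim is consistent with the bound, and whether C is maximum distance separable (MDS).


Singleton RHS = n − k + 1 = 8, slack = 0, bound satisfied, MDS.

Singleton bound: d ≤ n − k + 1.
Here n = 10, k = 3, so n − k + 1 = 8.
Given d = 8, check d ≤ 8: YES.
Slack = (n − k + 1) − d = 0.
The code is MDS (slack = 0).
Description: the claimed parameters are [10, 3, 8]_16; such a code would be MDS (meets Singleton bound).


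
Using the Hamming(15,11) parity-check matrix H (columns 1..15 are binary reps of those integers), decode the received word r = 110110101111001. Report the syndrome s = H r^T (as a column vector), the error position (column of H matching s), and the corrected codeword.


s = (1, 1, 1, 0)^T, error position = 14, corrected codeword c = 110110101111011

Compute s = H r^T mod 2 one row at a time:
  s_1 = 0 + 1 + 1 + 1 + 1 + 0 + 0 + 1 = 5 ≡ 1 (mod 2).
  s_2 = 1 + 1 + 0 + 1 + 1 + 0 + 0 + 1 = 5 ≡ 1 (mod 2).
  s_3 = 1 + 0 + 0 + 1 + 1 + 1 + 0 + 1 = 5 ≡ 1 (mod 2).
  s_4 = 1 + 0 + 1 + 1 + 1 + 1 + 0 + 1 = 6 ≡ 0 (mod 2).
s = (1, 1, 1, 0)^T — this equals column 14 of H (binary 1110), so error is at position 14.
Correct: flip bit 14 of r = 110110101111001 to get c = 110110101111011.


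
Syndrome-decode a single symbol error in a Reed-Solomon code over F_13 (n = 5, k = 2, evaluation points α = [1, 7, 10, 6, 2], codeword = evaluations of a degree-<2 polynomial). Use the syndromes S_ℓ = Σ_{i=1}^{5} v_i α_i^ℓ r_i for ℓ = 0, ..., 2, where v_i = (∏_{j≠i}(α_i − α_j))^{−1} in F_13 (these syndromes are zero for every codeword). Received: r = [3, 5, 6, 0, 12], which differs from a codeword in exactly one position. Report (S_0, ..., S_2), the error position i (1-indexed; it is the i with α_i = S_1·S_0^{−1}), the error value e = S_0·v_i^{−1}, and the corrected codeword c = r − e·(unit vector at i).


S = (2, 12, 7), error at position 4, error magnitude e = 4, c = [3, 5, 6, 9, 12].

Step 1: column multipliers v_i = (∏_{j≠i}(α_i − α_j))^{−1} mod 13.
  i = 1 (α = 1): (1−7)(1−10)(1−6)(1−2) = (−6)·(−9)·(−5)·(−1) = 270 ≡ 10, so v_1 = 10^{−1} = 4 (mod 13).
  i = 2 (α = 7): (7−1)(7−10)(7−6)(7−2) = 6·(−3)·1·5 = −90 ≡ 1, so v_2 = 1^{−1} = 1 (mod 13).
  i = 3 (α = 10): (10−1)(10−7)(10−6)(10−2) = 9·3·4·8 = 864 ≡ 6, so v_3 = 6^{−1} = 11 (mod 13).
  i = 4 (α = 6): (6−1)(6−7)(6−10)(6−2) = 5·(−1)·(−4)·4 = 80 ≡ 2, so v_4 = 2^{−1} = 7 (mod 13).
  i = 5 (α = 2): (2−1)(2−7)(2−10)(2−6) = 1·(−5)·(−8)·(−4) = −160 ≡ 9, so v_5 = 9^{−1} = 3 (mod 13).
  v = [4, 1, 11, 7, 3].
Step 2: syndromes of r = [3, 5, 6, 0, 12] (all sums mod 13).
  S_0 = Σ v_i r_i = 4·3 + 1·5 + 11·6 + 7·0 + 3·12 = 119 ≡ 2.
  S_1 = Σ v_i α_i r_i = 4·1·3 + 1·7·5 + 11·10·6 + 7·6·0 + 3·2·12 = 779 ≡ 12.
  α_i^2 mod 13 = [1, 10, 9, 10, 4].
  S_2 = Σ v_i α_i^2 r_i = 4·1·3 + 1·10·5 + 11·9·6 + 7·10·0 + 3·4·12 = 800 ≡ 7.
  S = (2, 12, 7) ≠ 0, so r is not a codeword (an error is present).
Step 3: locate the error. For a single error e at position i, S_ℓ = v_i·e·α_i^ℓ, so α_err = S_1/S_0.
  S_0^{−1} = 2^{−1} = 7 (mod 13), so α_err = 12·7 = 84 ≡ 6 = α_4. Error position i = 4.
  Consistency check: S_2/S_1 = 7·12 = 84 ≡ 6 = α_err ✓ (single-error assumption holds).
Step 4: error magnitude e = S_0/v_4 = S_0·∏_{j≠4}(α_4 − α_j) = 2·2 = 4 ≡ 4 (mod 13).
Step 5: correct position 4: c_4 = r_4 − e = 0 − 4 ≡ 9 (mod 13). Hence c = [3, 5, 6, 9, 12].
  Check: interpolating c through the α_i gives m(x) = 7 + 9·x (degree < 2) with m(α_i) = c_i for every i, so c is indeed a codeword.


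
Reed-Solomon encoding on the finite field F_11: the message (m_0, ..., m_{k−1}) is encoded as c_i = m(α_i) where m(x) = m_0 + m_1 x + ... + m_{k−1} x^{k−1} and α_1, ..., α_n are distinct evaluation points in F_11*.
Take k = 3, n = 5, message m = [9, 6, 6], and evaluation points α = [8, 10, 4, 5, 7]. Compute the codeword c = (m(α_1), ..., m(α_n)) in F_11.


c = [1, 9, 8, 2, 4]

Message polynomial: m(x) = 9 + 6·x + 6·x^2 (mod 11).
For each evaluation point α_i, compute m(α_i) mod 11:
  α_1 = 8: Horner steps 6 → 10 → 1, so m(8) = 1.
  α_2 = 10: Horner steps 6 → 0 → 9, so m(10) = 9.
  α_3 = 4: Horner steps 6 → 8 → 8, so m(4) = 8.
  α_4 = 5: Horner steps 6 → 3 → 2, so m(5) = 2.
  α_5 = 7: Horner steps 6 → 4 → 4, so m(7) = 4.
Codeword c = [1, 9, 8, 2, 4] ∈ F_11^5.


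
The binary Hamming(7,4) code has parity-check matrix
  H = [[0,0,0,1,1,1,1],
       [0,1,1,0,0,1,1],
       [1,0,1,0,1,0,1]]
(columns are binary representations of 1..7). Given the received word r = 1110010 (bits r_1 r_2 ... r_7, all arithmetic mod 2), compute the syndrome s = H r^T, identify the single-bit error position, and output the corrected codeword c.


s = (1, 1, 0)^T, error position = 6, corrected codeword c = 1110000

Compute s = H r^T mod 2 one row at a time:
  s_1 = 0 + 0 + 1 + 0 = 1 ≡ 1 (mod 2).
  s_2 = 1 + 1 + 1 + 0 = 3 ≡ 1 (mod 2).
  s_3 = 1 + 1 + 0 + 0 = 2 ≡ 0 (mod 2).
s = (1, 1, 0)^T — this equals column 6 of H (binary 110), so error is at position 6.
Correct: flip bit 6 of r = 1110010 to get c = 1110000.


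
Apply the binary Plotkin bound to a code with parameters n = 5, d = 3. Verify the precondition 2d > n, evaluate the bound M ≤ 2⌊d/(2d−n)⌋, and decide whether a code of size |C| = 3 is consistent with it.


Plotkin bound M ≤ 6; given |C| = 3 ≤ bound (satisfied).

Check applicability: 2d = 6, n = 5.
2d − n = 1 > 0, so Plotkin applies.
Compute d/(2d−n) = 3/1 ≈ 3.0000.
⌊d/(2d−n)⌋ = 3.
Plotkin bound: M ≤ 2·3 = 6.
Given |C| = 3, check: satisfied.
This |C| is below the Plotkin bound.


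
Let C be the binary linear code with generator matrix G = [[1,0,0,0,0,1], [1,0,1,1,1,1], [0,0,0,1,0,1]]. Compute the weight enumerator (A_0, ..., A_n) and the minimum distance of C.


Weight distribution: A_0 = 1, A_2 = 3, A_3 = 3, A_5 = 1. Minimum distance d = 2.

Enumerate all 2^3 = 8 messages m ∈ F_2^3.
For each, compute codeword c = mG in F_2^6, then tally its weight.
  m = 000 → c = 000000, weight = 0.
  m = 100 → c = 100001, weight = 2.
  m = 010 → c = 101111, weight = 5.
  m = 110 → c = 001110, weight = 3.
  m = 001 → c = 000101, weight = 2.
  m = 101 → c = 100100, weight = 2.
  m = 011 → c = 101010, weight = 3.
  m = 111 → c = 001011, weight = 3.
Tally weights:
  weight 0: 1 codewords.
  weight 2: 3 codewords.
  weight 3: 3 codewords.
  weight 5: 1 codewords.
Minimum distance d = smallest w > 0 with A_w > 0 = 2.
Sanity: Σ A_w = 8 = 2^3 = 8 ✓.


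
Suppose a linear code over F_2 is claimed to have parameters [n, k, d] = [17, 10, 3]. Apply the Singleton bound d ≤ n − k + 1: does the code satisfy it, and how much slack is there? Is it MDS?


Singleton RHS = n − k + 1 = 8, slack = 5, bound satisfied, not MDS.

Singleton bound: d ≤ n − k + 1.
Here n = 17, k = 10, so n − k + 1 = 8.
Given d = 3, check d ≤ 8: YES.
Slack = (n − k + 1) − d = 5.
The code is NOT MDS (slack = 5 > 0).
Description: the claimed parameters are [17, 10, 3]_2; such a code would be non-MDS.


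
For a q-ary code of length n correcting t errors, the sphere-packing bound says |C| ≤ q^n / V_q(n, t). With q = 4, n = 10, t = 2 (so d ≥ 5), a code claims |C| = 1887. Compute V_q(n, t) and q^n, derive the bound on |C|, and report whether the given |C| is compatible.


V_q(n, t) = 436, q^n = 1048576, Hamming bound = 2404, |C| = 1887 ≤ bound (satisfied).

Step 1: Compute V_q(n, t) = Σ_{j=0}^2 C(n, j) (q−1)^j.
  j = 0: C(10,0)·(3)^0 = 1·1 = 1.
  j = 1: C(10,1)·(3)^1 = 10·3 = 30.
  j = 2: C(10,2)·(3)^2 = 45·9 = 405.
  V_q(n, t) = 1 + 30 + 405 = 436.
Step 2: q^n = 4^10 = 1048576.
Step 3: Hamming bound ⌊q^n / V_q(n,t)⌋ = ⌊1048576/436⌋ = 2404.
Step 4: Compare |C| = 1887 to 2404: satisfied.
The claimed |C| lies below the Hamming bound.


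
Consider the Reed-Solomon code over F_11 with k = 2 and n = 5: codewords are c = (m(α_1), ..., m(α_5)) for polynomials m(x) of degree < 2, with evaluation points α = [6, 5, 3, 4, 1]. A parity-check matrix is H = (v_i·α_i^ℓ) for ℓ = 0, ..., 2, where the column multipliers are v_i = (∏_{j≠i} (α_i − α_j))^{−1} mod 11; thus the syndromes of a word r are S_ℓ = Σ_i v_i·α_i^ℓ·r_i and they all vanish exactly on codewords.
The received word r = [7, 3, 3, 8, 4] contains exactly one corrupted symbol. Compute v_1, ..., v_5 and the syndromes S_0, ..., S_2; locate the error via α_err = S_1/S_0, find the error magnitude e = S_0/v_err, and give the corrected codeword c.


S = (4, 9, 1), error at position 2, error magnitude e = 1, c = [7, 2, 3, 8, 4].

Step 1: column multipliers v_i = (∏_{j≠i}(α_i − α_j))^{−1} mod 11.
  i = 1 (α = 6): (6−5)(6−3)(6−4)(6−1) = 1·3·2·5 = 30 ≡ 8, so v_1 = 8^{−1} = 7 (mod 11).
  i = 2 (α = 5): (5−6)(5−3)(5−4)(5−1) = (−1)·2·1·4 = −8 ≡ 3, so v_2 = 3^{−1} = 4 (mod 11).
  i = 3 (α = 3): (3−6)(3−5)(3−4)(3−1) = (−3)·(−2)·(−1)·2 = −12 ≡ 10, so v_3 = 10^{−1} = 10 (mod 11).
  i = 4 (α = 4): (4−6)(4−5)(4−3)(4−1) = (−2)·(−1)·1·3 = 6 ≡ 6, so v_4 = 6^{−1} = 2 (mod 11).
  i = 5 (α = 1): (1−6)(1−5)(1−3)(1−4) = (−5)·(−4)·(−2)·(−3) = 120 ≡ 10, so v_5 = 10^{−1} = 10 (mod 11).
  v = [7, 4, 10, 2, 10].
Step 2: syndromes of r = [7, 3, 3, 8, 4] (all sums mod 11).
  S_0 = Σ v_i r_i = 7·7 + 4·3 + 10·3 + 2·8 + 10·4 = 147 ≡ 4.
  S_1 = Σ v_i α_i r_i = 7·6·7 + 4·5·3 + 10·3·3 + 2·4·8 + 10·1·4 = 548 ≡ 9.
  α_i^2 mod 11 = [3, 3, 9, 5, 1].
  S_2 = Σ v_i α_i^2 r_i = 7·3·7 + 4·3·3 + 10·9·3 + 2·5·8 + 10·1·4 = 573 ≡ 1.
  S = (4, 9, 1) ≠ 0, so r is not a codeword (an error is present).
Step 3: locate the error. For a single error e at position i, S_ℓ = v_i·e·α_i^ℓ, so α_err = S_1/S_0.
  S_0^{−1} = 4^{−1} = 3 (mod 11), so α_err = 9·3 = 27 ≡ 5 = α_2. Error position i = 2.
  Consistency check: S_2/S_1 = 1·5 = 5 ≡ 5 = α_err ✓ (single-error assumption holds).
Step 4: error magnitude e = S_0/v_2 = S_0·∏_{j≠2}(α_2 − α_j) = 4·3 = 12 ≡ 1 (mod 11).
Step 5: correct position 2: c_2 = r_2 − e = 3 − 1 ≡ 2 (mod 11). Hence c = [7, 2, 3, 8, 4].
  Check: interpolating c through the α_i gives m(x) = 10 + 5·x (degree < 2) with m(α_i) = c_i for every i, so c is indeed a codeword.


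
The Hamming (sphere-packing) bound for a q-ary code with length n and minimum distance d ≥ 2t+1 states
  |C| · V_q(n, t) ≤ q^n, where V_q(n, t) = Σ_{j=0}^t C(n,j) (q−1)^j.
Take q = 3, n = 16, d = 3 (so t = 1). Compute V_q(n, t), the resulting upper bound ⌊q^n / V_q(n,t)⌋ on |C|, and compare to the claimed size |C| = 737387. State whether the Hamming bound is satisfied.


V_q(n, t) = 33, q^n = 43046721, Hamming bound = 1304446, |C| = 737387 ≤ bound (satisfied).

Step 1: Compute V_q(n, t) = Σ_{j=0}^1 C(n, j) (q−1)^j.
  j = 0: C(16,0)·(2)^0 = 1·1 = 1.
  j = 1: C(16,1)·(2)^1 = 16·2 = 32.
  V_q(n, t) = 1 + 32 = 33.
Step 2: q^n = 3^16 = 43046721.
Step 3: Hamming bound ⌊q^n / V_q(n,t)⌋ = ⌊43046721/33⌋ = 1304446.
Step 4: Compare |C| = 737387 to 1304446: satisfied.
The claimed |C| lies below the Hamming bound.


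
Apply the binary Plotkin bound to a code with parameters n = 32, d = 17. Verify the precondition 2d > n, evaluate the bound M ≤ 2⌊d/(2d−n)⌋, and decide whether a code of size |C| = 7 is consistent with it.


Plotkin bound M ≤ 16; given |C| = 7 ≤ bound (satisfied).

Check applicability: 2d = 34, n = 32.
2d − n = 2 > 0, so Plotkin applies.
Compute d/(2d−n) = 17/2 ≈ 8.5000.
⌊d/(2d−n)⌋ = 8.
Plotkin bound: M ≤ 2·8 = 16.
Given |C| = 7, check: satisfied.
This |C| is below the Plotkin bound.


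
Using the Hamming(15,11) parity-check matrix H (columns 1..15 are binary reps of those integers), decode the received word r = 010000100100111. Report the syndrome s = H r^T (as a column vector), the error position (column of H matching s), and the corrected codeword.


s = (0, 0, 1, 1)^T, error position = 3, corrected codeword c = 011000100100111

Compute s = H r^T mod 2 one row at a time:
  s_1 = 0 + 0 + 1 + 0 + 0 + 1 + 1 + 1 = 4 ≡ 0 (mod 2).
  s_2 = 0 + 0 + 0 + 1 + 0 + 1 + 1 + 1 = 4 ≡ 0 (mod 2).
  s_3 = 1 + 0 + 0 + 1 + 1 + 0 + 1 + 1 = 5 ≡ 1 (mod 2).
  s_4 = 0 + 0 + 0 + 1 + 0 + 0 + 1 + 1 = 3 ≡ 1 (mod 2).
s = (0, 0, 1, 1)^T — this equals column 3 of H (binary 0011), so error is at position 3.
Correct: flip bit 3 of r = 010000100100111 to get c = 011000100100111.


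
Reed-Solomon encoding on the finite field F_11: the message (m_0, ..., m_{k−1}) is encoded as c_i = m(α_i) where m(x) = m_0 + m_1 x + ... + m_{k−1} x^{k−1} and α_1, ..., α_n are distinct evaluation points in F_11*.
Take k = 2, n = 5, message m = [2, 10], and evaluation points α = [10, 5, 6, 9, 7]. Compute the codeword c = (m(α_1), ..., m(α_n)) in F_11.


c = [3, 8, 7, 4, 6]

Message polynomial: m(x) = 2 + 10·x (mod 11).
For each evaluation point α_i, compute m(α_i) mod 11:
  α_1 = 10: Horner steps 10 → 3, so m(10) = 3.
  α_2 = 5: Horner steps 10 → 8, so m(5) = 8.
  α_3 = 6: Horner steps 10 → 7, so m(6) = 7.
  α_4 = 9: Horner steps 10 → 4, so m(9) = 4.
  α_5 = 7: Horner steps 10 → 6, so m(7) = 6.
Codeword c = [3, 8, 7, 4, 6] ∈ F_11^5.


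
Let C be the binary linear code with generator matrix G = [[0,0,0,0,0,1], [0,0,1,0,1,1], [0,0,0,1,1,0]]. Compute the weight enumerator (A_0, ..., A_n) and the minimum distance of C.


Weight distribution: A_0 = 1, A_1 = 1, A_2 = 3, A_3 = 3. Minimum distance d = 1.

Enumerate all 2^3 = 8 messages m ∈ F_2^3.
For each, compute codeword c = mG in F_2^6, then tally its weight.
  m = 000 → c = 000000, weight = 0.
  m = 100 → c = 000001, weight = 1.
  m = 010 → c = 001011, weight = 3.
  m = 110 → c = 001010, weight = 2.
  m = 001 → c = 000110, weight = 2.
  m = 101 → c = 000111, weight = 3.
  m = 011 → c = 001101, weight = 3.
  m = 111 → c = 001100, weight = 2.
Tally weights:
  weight 0: 1 codewords.
  weight 1: 1 codewords.
  weight 2: 3 codewords.
  weight 3: 3 codewords.
Minimum distance d = smallest w > 0 with A_w > 0 = 1.
Sanity: Σ A_w = 8 = 2^3 = 8 ✓.


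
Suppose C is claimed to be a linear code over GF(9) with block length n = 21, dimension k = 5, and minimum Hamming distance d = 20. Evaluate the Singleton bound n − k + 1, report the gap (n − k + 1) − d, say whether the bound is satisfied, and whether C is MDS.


Singleton RHS = n − k + 1 = 17, slack = -3, bound violated (no such code; not MDS).

Singleton bound: d ≤ n − k + 1.
Here n = 21, k = 5, so n − k + 1 = 17.
Given d = 20, check d ≤ 17: NO.
Slack = (n − k + 1) − d = -3.
The slack is negative: d = 20 exceeds n − k + 1 = 17 by 3, so the Singleton bound is violated and no linear [21, 5, 20]_9 code can exist. In particular it is not MDS (MDS requires d = n − k + 1 exactly).
Description: the claimed parameters are [21, 5, 20]_9; such a code would be impossible (violates the Singleton bound).


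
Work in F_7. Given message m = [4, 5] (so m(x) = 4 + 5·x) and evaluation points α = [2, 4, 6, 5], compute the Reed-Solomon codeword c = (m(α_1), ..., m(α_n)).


c = [0, 3, 6, 1]

Message polynomial: m(x) = 4 + 5·x (mod 7).
For each evaluation point α_i, compute m(α_i) mod 7:
  α_1 = 2: Horner steps 5 → 0, so m(2) = 0.
  α_2 = 4: Horner steps 5 → 3, so m(4) = 3.
  α_3 = 6: Horner steps 5 → 6, so m(6) = 6.
  α_4 = 5: Horner steps 5 → 1, so m(5) = 1.
Codeword c = [0, 3, 6, 1] ∈ F_7^4.


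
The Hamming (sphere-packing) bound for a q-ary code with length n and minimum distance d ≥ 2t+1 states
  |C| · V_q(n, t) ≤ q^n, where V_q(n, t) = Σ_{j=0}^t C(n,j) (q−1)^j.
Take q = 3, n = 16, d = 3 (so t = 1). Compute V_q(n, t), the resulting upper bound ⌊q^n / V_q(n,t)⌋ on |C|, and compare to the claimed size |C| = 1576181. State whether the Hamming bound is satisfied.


V_q(n, t) = 33, q^n = 43046721, Hamming bound = 1304446, |C| = 1576181 > bound (violated).

Step 1: Compute V_q(n, t) = Σ_{j=0}^1 C(n, j) (q−1)^j.
  j = 0: C(16,0)·(2)^0 = 1·1 = 1.
  j = 1: C(16,1)·(2)^1 = 16·2 = 32.
  V_q(n, t) = 1 + 32 = 33.
Step 2: q^n = 3^16 = 43046721.
Step 3: Hamming bound ⌊q^n / V_q(n,t)⌋ = ⌊43046721/33⌋ = 1304446.
Step 4: Compare |C| = 1576181 to 1304446: violated.
The claimed |C| lies above the Hamming bound, so no 3-ary code of length 16 with d ≥ 3 can have 1576181 codewords.


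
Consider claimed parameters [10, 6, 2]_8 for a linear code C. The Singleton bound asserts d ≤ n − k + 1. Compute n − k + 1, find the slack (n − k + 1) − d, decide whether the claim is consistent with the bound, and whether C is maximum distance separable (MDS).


Singleton RHS = n − k + 1 = 5, slack = 3, bound satisfied, not MDS.

Singleton bound: d ≤ n − k + 1.
Here n = 10, k = 6, so n − k + 1 = 5.
Given d = 2, check d ≤ 5: YES.
Slack = (n − k + 1) − d = 3.
The code is NOT MDS (slack = 3 > 0).
Description: the claimed parameters are [10, 6, 2]_8; such a code would be non-MDS.


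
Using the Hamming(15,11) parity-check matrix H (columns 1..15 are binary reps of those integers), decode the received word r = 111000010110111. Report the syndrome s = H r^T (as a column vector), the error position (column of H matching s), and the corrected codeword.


s = (0, 1, 0, 1)^T, error position = 5, corrected codeword c = 111010010110111

Compute s = H r^T mod 2 one row at a time:
  s_1 = 1 + 0 + 1 + 1 + 0 + 1 + 1 + 1 = 6 ≡ 0 (mod 2).
  s_2 = 0 + 0 + 0 + 0 + 0 + 1 + 1 + 1 = 3 ≡ 1 (mod 2).
  s_3 = 1 + 1 + 0 + 0 + 1 + 1 + 1 + 1 = 6 ≡ 0 (mod 2).
  s_4 = 1 + 1 + 0 + 0 + 0 + 1 + 1 + 1 = 5 ≡ 1 (mod 2).
s = (0, 1, 0, 1)^T — this equals column 5 of H (binary 0101), so error is at position 5.
Correct: flip bit 5 of r = 111000010110111 to get c = 111010010110111.


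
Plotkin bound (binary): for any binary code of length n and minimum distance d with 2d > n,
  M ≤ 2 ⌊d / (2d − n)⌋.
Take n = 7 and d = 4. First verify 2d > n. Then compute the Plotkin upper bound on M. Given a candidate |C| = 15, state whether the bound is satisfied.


Plotkin bound M ≤ 8; given |C| = 15 > bound (violated).

Check applicability: 2d = 8, n = 7.
2d − n = 1 > 0, so Plotkin applies.
Compute d/(2d−n) = 4/1 ≈ 4.0000.
⌊d/(2d−n)⌋ = 4.
Plotkin bound: M ≤ 2·4 = 8.
Given |C| = 15, check: VIOLATED.
This |C| is above the Plotkin bound, so no binary code with n = 7, d = 4 and 15 codewords exists.


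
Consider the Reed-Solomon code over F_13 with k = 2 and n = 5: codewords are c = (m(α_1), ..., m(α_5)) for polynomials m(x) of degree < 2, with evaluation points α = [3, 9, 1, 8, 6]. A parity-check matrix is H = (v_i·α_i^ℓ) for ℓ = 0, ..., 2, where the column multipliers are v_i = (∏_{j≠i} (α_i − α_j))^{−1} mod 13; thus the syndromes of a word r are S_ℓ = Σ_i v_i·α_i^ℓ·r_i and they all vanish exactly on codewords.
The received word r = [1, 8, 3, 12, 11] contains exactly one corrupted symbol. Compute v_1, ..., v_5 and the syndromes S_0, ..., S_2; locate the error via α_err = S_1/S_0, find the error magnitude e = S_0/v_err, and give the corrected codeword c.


S = (2, 3, 11), error at position 4, error magnitude e = 3, c = [1, 8, 3, 9, 11].

Step 1: column multipliers v_i = (∏_{j≠i}(α_i − α_j))^{−1} mod 13.
  i = 1 (α = 3): (3−9)(3−1)(3−8)(3−6) = (−6)·2·(−5)·(−3) = −180 ≡ 2, so v_1 = 2^{−1} = 7 (mod 13).
  i = 2 (α = 9): (9−3)(9−1)(9−8)(9−6) = 6·8·1·3 = 144 ≡ 1, so v_2 = 1^{−1} = 1 (mod 13).
  i = 3 (α = 1): (1−3)(1−9)(1−8)(1−6) = (−2)·(−8)·(−7)·(−5) = 560 ≡ 1, so v_3 = 1^{−1} = 1 (mod 13).
  i = 4 (α = 8): (8−3)(8−9)(8−1)(8−6) = 5·(−1)·7·2 = −70 ≡ 8, so v_4 = 8^{−1} = 5 (mod 13).
  i = 5 (α = 6): (6−3)(6−9)(6−1)(6−8) = 3·(−3)·5·(−2) = 90 ≡ 12, so v_5 = 12^{−1} = 12 (mod 13).
  v = [7, 1, 1, 5, 12].
Step 2: syndromes of r = [1, 8, 3, 12, 11] (all sums mod 13).
  S_0 = Σ v_i r_i = 7·1 + 1·8 + 1·3 + 5·12 + 12·11 = 210 ≡ 2.
  S_1 = Σ v_i α_i r_i = 7·3·1 + 1·9·8 + 1·1·3 + 5·8·12 + 12·6·11 = 1368 ≡ 3.
  α_i^2 mod 13 = [9, 3, 1, 12, 10].
  S_2 = Σ v_i α_i^2 r_i = 7·9·1 + 1·3·8 + 1·1·3 + 5·12·12 + 12·10·11 = 2130 ≡ 11.
  S = (2, 3, 11) ≠ 0, so r is not a codeword (an error is present).
Step 3: locate the error. For a single error e at position i, S_ℓ = v_i·e·α_i^ℓ, so α_err = S_1/S_0.
  S_0^{−1} = 2^{−1} = 7 (mod 13), so α_err = 3·7 = 21 ≡ 8 = α_4. Error position i = 4.
  Consistency check: S_2/S_1 = 11·9 = 99 ≡ 8 = α_err ✓ (single-error assumption holds).
Step 4: error magnitude e = S_0/v_4 = S_0·∏_{j≠4}(α_4 − α_j) = 2·8 = 16 ≡ 3 (mod 13).
Step 5: correct position 4: c_4 = r_4 − e = 12 − 3 ≡ 9 (mod 13). Hence c = [1, 8, 3, 9, 11].
  Check: interpolating c through the α_i gives m(x) = 4 + 12·x (degree < 2) with m(α_i) = c_i for every i, so c is indeed a codeword.


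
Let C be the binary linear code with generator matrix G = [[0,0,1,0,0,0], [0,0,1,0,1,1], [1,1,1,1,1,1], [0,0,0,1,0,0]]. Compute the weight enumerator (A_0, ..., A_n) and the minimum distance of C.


Weight distribution: A_0 = 1, A_1 = 2, A_2 = 3, A_3 = 4, A_4 = 3, A_5 = 2, A_6 = 1. Minimum distance d = 1.

Enumerate all 2^4 = 16 messages m ∈ F_2^4.
For each, compute codeword c = mG in F_2^6, then tally its weight.
  m = 0000 → c = 000000, weight = 0.
  m = 1000 → c = 001000, weight = 1.
  m = 0100 → c = 001011, weight = 3.
  m = 1100 → c = 000011, weight = 2.
  m = 0010 → c = 111111, weight = 6.
  m = 1010 → c = 110111, weight = 5.
  m = 0110 → c = 110100, weight = 3.
  m = 1110 → c = 111100, weight = 4.
  m = 0001 → c = 000100, weight = 1.
  m = 1001 → c = 001100, weight = 2.
  m = 0101 → c = 001111, weight = 4.
  m = 1101 → c = 000111, weight = 3.
  m = 0011 → c = 111011, weight = 5.
  m = 1011 → c = 110011, weight = 4.
  m = 0111 → c = 110000, weight = 2.
  m = 1111 → c = 111000, weight = 3.
Tally weights:
  weight 0: 1 codewords.
  weight 1: 2 codewords.
  weight 2: 3 codewords.
  weight 3: 4 codewords.
  weight 4: 3 codewords.
  weight 5: 2 codewords.
  weight 6: 1 codewords.
Minimum distance d = smallest w > 0 with A_w > 0 = 1.
Sanity: Σ A_w = 16 = 2^4 = 16 ✓.


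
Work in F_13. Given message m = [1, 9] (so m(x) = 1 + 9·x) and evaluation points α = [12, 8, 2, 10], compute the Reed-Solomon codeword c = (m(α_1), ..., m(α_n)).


c = [5, 8, 6, 0]

Message polynomial: m(x) = 1 + 9·x (mod 13).
For each evaluation point α_i, compute m(α_i) mod 13:
  α_1 = 12: Horner steps 9 → 5, so m(12) = 5.
  α_2 = 8: Horner steps 9 → 8, so m(8) = 8.
  α_3 = 2: Horner steps 9 → 6, so m(2) = 6.
  α_4 = 10: Horner steps 9 → 0, so m(10) = 0.
Codeword c = [5, 8, 6, 0] ∈ F_13^4.


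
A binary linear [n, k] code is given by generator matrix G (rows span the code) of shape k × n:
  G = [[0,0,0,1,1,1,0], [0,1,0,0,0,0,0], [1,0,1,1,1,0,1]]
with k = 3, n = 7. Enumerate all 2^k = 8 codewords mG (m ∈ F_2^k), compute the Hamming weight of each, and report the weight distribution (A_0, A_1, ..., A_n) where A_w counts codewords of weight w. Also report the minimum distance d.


Weight distribution: A_0 = 1, A_1 = 1, A_3 = 1, A_4 = 2, A_5 = 2, A_6 = 1. Minimum distance d = 1.

Enumerate all 2^3 = 8 messages m ∈ F_2^3.
For each, compute codeword c = mG in F_2^7, then tally its weight.
  m = 000 → c = 0000000, weight = 0.
  m = 100 → c = 0001110, weight = 3.
  m = 010 → c = 0100000, weight = 1.
  m = 110 → c = 0101110, weight = 4.
  m = 001 → c = 1011101, weight = 5.
  m = 101 → c = 1010011, weight = 4.
  m = 011 → c = 1111101, weight = 6.
  m = 111 → c = 1110011, weight = 5.
Tally weights:
  weight 0: 1 codewords.
  weight 1: 1 codewords.
  weight 3: 1 codewords.
  weight 4: 2 codewords.
  weight 5: 2 codewords.
  weight 6: 1 codewords.
Minimum distance d = smallest w > 0 with A_w > 0 = 1.
Sanity: Σ A_w = 8 = 2^3 = 8 ✓.


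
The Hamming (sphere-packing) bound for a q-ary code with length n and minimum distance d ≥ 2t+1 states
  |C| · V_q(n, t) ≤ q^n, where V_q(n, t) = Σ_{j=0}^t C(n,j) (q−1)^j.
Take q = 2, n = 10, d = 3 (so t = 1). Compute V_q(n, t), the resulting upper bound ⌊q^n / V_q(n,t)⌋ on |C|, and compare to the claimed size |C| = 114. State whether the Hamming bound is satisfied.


V_q(n, t) = 11, q^n = 1024, Hamming bound = 93, |C| = 114 > bound (violated).

Step 1: Compute V_q(n, t) = Σ_{j=0}^1 C(n, j) (q−1)^j.
  j = 0: C(10,0)·(1)^0 = 1·1 = 1.
  j = 1: C(10,1)·(1)^1 = 10·1 = 10.
  V_q(n, t) = 1 + 10 = 11.
Step 2: q^n = 2^10 = 1024.
Step 3: Hamming bound ⌊q^n / V_q(n,t)⌋ = ⌊1024/11⌋ = 93.
Step 4: Compare |C| = 114 to 93: violated.
The claimed |C| lies above the Hamming bound, so no 2-ary code of length 10 with d ≥ 3 can have 114 codewords.


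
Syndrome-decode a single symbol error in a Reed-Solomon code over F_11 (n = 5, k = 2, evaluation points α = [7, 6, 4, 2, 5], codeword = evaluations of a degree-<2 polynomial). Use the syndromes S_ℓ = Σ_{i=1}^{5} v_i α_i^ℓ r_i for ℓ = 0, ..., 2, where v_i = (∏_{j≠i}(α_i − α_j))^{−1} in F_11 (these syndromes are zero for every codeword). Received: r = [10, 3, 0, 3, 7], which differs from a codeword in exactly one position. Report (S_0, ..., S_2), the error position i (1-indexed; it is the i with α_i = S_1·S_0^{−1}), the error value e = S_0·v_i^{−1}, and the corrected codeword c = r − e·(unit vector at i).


S = (5, 10, 9), error at position 4, error magnitude e = 6, c = [10, 3, 0, 8, 7].

Step 1: column multipliers v_i = (∏_{j≠i}(α_i − α_j))^{−1} mod 11.
  i = 1 (α = 7): (7−6)(7−4)(7−2)(7−5) = 1·3·5·2 = 30 ≡ 8, so v_1 = 8^{−1} = 7 (mod 11).
  i = 2 (α = 6): (6−7)(6−4)(6−2)(6−5) = (−1)·2·4·1 = −8 ≡ 3, so v_2 = 3^{−1} = 4 (mod 11).
  i = 3 (α = 4): (4−7)(4−6)(4−2)(4−5) = (−3)·(−2)·2·(−1) = −12 ≡ 10, so v_3 = 10^{−1} = 10 (mod 11).
  i = 4 (α = 2): (2−7)(2−6)(2−4)(2−5) = (−5)·(−4)·(−2)·(−3) = 120 ≡ 10, so v_4 = 10^{−1} = 10 (mod 11).
  i = 5 (α = 5): (5−7)(5−6)(5−4)(5−2) = (−2)·(−1)·1·3 = 6 ≡ 6, so v_5 = 6^{−1} = 2 (mod 11).
  v = [7, 4, 10, 10, 2].
Step 2: syndromes of r = [10, 3, 0, 3, 7] (all sums mod 11).
  S_0 = Σ v_i r_i = 7·10 + 4·3 + 10·0 + 10·3 + 2·7 = 126 ≡ 5.
  S_1 = Σ v_i α_i r_i = 7·7·10 + 4·6·3 + 10·4·0 + 10·2·3 + 2·5·7 = 692 ≡ 10.
  α_i^2 mod 11 = [5, 3, 5, 4, 3].
  S_2 = Σ v_i α_i^2 r_i = 7·5·10 + 4·3·3 + 10·5·0 + 10·4·3 + 2·3·7 = 548 ≡ 9.
  S = (5, 10, 9) ≠ 0, so r is not a codeword (an error is present).
Step 3: locate the error. For a single error e at position i, S_ℓ = v_i·e·α_i^ℓ, so α_err = S_1/S_0.
  S_0^{−1} = 5^{−1} = 9 (mod 11), so α_err = 10·9 = 90 ≡ 2 = α_4. Error position i = 4.
  Consistency check: S_2/S_1 = 9·10 = 90 ≡ 2 = α_err ✓ (single-error assumption holds).
Step 4: error magnitude e = S_0/v_4 = S_0·∏_{j≠4}(α_4 − α_j) = 5·10 = 50 ≡ 6 (mod 11).
Step 5: correct position 4: c_4 = r_4 − e = 3 − 6 ≡ 8 (mod 11). Hence c = [10, 3, 0, 8, 7].
  Check: interpolating c through the α_i gives m(x) = 5 + 7·x (degree < 2) with m(α_i) = c_i for every i, so c is indeed a codeword.
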